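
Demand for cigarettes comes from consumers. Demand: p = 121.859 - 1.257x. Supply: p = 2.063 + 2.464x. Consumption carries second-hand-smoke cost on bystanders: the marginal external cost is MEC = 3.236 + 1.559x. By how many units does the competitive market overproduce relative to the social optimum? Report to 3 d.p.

10.119 units

Market equilibrium (private): 2.063 + 2.464x = 121.859 - 1.257x → x_m = 32.1946.
Social marginal benefit = demand − MEC = 118.623 - 2.816x.
Set SMB = MC: 118.623 - 2.816x = 2.063 + 2.464x → x* = 22.0758.
Gap = |32.1946 − 22.0758| = 10.1188.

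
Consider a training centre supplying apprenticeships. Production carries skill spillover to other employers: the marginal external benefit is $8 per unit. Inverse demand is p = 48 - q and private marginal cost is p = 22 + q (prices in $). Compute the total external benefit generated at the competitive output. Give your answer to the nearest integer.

$104

Market equilibrium (private): 22 + q = 48 - q → q_m = 13.0000.
Total external benefit = MEB × q_m = 8 × 13.0000 = 104.0000.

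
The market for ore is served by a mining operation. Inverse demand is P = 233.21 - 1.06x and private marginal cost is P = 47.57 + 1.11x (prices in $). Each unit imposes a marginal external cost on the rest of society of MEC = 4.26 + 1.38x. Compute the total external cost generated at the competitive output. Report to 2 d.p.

Market equilibrium (private): 47.57 + 1.11x = 233.21 - 1.06x → x_m = 85.5484.
Total external cost = ∫₀^{x_m} (4.26 + 1.38x) dx = 4.26×85.5484 + ½×1.38×85.5484² = 5414.2210.

$5414.22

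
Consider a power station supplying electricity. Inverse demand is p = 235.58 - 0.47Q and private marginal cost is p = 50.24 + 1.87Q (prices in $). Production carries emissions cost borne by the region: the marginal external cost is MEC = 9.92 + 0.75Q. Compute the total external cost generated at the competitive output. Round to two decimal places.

Market equilibrium (private): 50.24 + 1.87Q = 235.58 - 0.47Q → Q_m = 79.2051.
Total external cost = ∫₀^{Q_m} (9.92 + 0.75Q) dQ = 9.92×79.2051 + ½×0.75×79.2051² = 3138.2575.

$3138.26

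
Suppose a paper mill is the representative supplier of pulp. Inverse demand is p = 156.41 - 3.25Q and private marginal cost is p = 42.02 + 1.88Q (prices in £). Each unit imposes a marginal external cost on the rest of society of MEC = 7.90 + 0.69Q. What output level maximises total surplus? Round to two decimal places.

Social marginal cost = private MC + MEC = 49.92 + 2.57Q.
Set SMC = demand: 49.92 + 2.57Q = 156.41 - 3.25Q → Q* = 18.2973.

Q* = 18.30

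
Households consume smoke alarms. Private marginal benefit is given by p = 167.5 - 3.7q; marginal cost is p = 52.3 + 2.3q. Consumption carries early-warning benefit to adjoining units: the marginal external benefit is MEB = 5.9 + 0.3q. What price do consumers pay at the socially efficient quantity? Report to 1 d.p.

P = 88.9

Social marginal benefit = demand + MEB = 173.4 - 3.4q.
Set SMB = MC: 173.4 - 3.4q = 52.3 + 2.3q → q* = 21.2456.
Consumer price on the demand curve at q*: 167.5 − 3.7×21.2456 = 88.8913.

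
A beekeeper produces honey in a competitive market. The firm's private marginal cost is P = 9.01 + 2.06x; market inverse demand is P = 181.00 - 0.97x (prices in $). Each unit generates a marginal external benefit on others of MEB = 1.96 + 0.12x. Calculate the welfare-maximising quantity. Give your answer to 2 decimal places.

Social marginal cost = private MC − MEB = 7.05 + 1.94x.
Set SMC = demand: 7.05 + 1.94x = 181.00 - 0.97x → x* = 59.7766.

x* = 59.78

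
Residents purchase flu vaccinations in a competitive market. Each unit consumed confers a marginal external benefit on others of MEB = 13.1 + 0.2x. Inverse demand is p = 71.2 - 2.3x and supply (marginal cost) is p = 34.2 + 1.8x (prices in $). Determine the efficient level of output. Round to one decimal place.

x* = 12.8

Social marginal benefit = demand + MEB = 84.3 - 2.1x.
Set SMB = MC: 84.3 - 2.1x = 34.2 + 1.8x → x* = 12.8462.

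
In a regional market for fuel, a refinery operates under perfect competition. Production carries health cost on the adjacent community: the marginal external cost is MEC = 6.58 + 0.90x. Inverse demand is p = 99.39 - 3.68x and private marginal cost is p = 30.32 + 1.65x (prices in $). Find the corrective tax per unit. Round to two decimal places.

Social marginal cost = private MC + MEC = 36.90 + 2.55x.
Set SMC = demand: 36.90 + 2.55x = 99.39 - 3.68x → x* = 10.0305.
The Pigouvian tax equals MEC at x*: 6.58 + 0.90×10.0305 = 15.6075.

tax = $15.61 per unit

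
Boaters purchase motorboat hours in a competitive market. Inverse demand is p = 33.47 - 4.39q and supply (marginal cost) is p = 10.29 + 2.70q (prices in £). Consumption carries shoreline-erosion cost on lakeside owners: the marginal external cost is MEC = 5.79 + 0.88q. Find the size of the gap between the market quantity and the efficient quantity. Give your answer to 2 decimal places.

1.09 units

Market equilibrium (private): 10.29 + 2.70q = 33.47 - 4.39q → q_m = 3.2694.
Social marginal benefit = demand − MEC = 27.68 - 5.27q.
Set SMB = MC: 27.68 - 5.27q = 10.29 + 2.70q → q* = 2.1819.
Gap = |3.2694 − 2.1819| = 1.0875.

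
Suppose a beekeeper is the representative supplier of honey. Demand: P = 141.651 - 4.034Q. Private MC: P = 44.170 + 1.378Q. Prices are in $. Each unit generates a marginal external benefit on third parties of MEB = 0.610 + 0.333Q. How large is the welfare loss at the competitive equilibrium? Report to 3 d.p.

Market equilibrium (private): 44.170 + 1.378Q = 141.651 - 4.034Q → Q_m = 18.0120.
Social marginal cost = private MC − MEB = 43.560 + 1.045Q.
Set SMC = demand: 43.560 + 1.045Q = 141.651 - 4.034Q → Q* = 19.3131.
Between Q* and Q_m the wedge demand − SMC runs linearly from 0 to MEB(Q_m), so the loss is a triangle.
DWL = ½ × 1.3011 × 6.6080 = 4.2988.

DWL = $4.299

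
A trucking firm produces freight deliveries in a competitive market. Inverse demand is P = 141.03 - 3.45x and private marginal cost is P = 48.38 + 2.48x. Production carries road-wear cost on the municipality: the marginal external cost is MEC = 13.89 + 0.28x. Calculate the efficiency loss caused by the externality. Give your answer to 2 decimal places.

DWL = 26.86

Market equilibrium (private): 48.38 + 2.48x = 141.03 - 3.45x → x_m = 15.6239.
Social marginal cost = private MC + MEC = 62.27 + 2.76x.
Set SMC = demand: 62.27 + 2.76x = 141.03 - 3.45x → x* = 12.6828.
The welfare-loss triangle has base |x_m − x*| and height MEC(x_m) (the vertical gap between SMC and demand is zero at x* and MEC at x_m).
DWL = ½ × 2.9411 × 18.2647 = 26.8592.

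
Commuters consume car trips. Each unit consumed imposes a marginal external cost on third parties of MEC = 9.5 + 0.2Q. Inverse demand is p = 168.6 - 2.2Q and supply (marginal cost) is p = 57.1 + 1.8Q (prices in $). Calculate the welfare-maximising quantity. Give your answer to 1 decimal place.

Social marginal benefit = demand − MEC = 159.1 - 2.4Q.
Set SMB = MC: 159.1 - 2.4Q = 57.1 + 1.8Q → Q* = 24.2857.

Q* = 24.3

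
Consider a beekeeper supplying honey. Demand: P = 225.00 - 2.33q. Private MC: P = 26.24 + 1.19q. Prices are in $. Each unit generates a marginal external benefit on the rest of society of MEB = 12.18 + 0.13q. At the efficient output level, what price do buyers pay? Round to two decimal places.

P = $80.02

Social marginal cost = private MC − MEB = 14.06 + 1.06q.
Set SMC = demand: 14.06 + 1.06q = 225.00 - 2.33q → q* = 62.2242.
Consumer price on the demand curve at q*: 225.00 − 2.33×62.2242 = 80.0176.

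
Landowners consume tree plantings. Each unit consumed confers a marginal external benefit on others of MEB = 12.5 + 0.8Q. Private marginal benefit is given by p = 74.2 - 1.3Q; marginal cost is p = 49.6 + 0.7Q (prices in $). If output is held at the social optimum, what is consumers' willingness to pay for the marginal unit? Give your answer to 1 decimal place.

P = $34.0

Social marginal benefit = demand + MEB = 86.7 - 0.5Q.
Set SMB = MC: 86.7 - 0.5Q = 49.6 + 0.7Q → Q* = 30.9167.
Consumer price on the demand curve at Q*: 74.2 − 1.3×30.9167 = 34.0083.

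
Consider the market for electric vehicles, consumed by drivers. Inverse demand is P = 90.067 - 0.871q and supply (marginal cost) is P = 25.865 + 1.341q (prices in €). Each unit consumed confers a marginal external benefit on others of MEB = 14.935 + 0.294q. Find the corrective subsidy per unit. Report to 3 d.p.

Social marginal benefit = demand + MEB = 105.002 - 0.577q.
Set SMB = MC: 105.002 - 0.577q = 25.865 + 1.341q → q* = 41.2602.
The Pigouvian subsidy equals MEB at q*: 14.935 + 0.294×41.2602 = 27.0655.

subsidy = €27.065 per unit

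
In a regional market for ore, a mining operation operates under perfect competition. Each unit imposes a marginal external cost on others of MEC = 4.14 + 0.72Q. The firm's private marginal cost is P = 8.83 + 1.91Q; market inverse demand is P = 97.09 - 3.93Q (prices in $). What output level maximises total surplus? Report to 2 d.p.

Q* = 12.82

Social marginal cost = private MC + MEC = 12.97 + 2.63Q.
Set SMC = demand: 12.97 + 2.63Q = 97.09 - 3.93Q → Q* = 12.8232.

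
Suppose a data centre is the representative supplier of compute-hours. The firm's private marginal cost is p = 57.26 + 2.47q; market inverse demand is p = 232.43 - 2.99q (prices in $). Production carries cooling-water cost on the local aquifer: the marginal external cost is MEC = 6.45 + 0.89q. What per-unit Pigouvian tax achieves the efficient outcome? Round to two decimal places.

tax = $30.10 per unit

Social marginal cost = private MC + MEC = 63.71 + 3.36q.
Set SMC = demand: 63.71 + 3.36q = 232.43 - 2.99q → q* = 26.5701.
The Pigouvian tax equals MEC at q*: 6.45 + 0.89×26.5701 = 30.0974.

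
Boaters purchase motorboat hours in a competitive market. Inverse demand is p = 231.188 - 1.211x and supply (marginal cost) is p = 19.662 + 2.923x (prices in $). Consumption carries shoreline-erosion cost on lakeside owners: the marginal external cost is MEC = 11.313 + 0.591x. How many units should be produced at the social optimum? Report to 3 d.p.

Social marginal benefit = demand − MEC = 219.875 - 1.802x.
Set SMB = MC: 219.875 - 1.802x = 19.662 + 2.923x → x* = 42.3731.

x* = 42.373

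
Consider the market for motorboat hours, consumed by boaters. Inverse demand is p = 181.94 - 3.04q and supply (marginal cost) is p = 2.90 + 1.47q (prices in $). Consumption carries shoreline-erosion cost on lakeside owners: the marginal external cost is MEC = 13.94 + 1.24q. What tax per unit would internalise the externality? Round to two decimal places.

Social marginal benefit = demand − MEC = 168.00 - 4.28q.
Set SMB = MC: 168.00 - 4.28q = 2.90 + 1.47q → q* = 28.7130.
The Pigouvian tax equals MEC at q*: 13.94 + 1.24×28.7130 = 49.5441.

tax = $49.54 per unit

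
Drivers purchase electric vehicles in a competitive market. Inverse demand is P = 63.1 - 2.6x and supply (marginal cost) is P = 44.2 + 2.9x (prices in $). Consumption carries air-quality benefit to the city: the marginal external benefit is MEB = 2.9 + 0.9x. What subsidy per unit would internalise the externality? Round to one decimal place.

Social marginal benefit = demand + MEB = 66.0 - 1.7x.
Set SMB = MC: 66.0 - 1.7x = 44.2 + 2.9x → x* = 4.7391.
The Pigouvian subsidy equals MEB at x*: 2.9 + 0.9×4.7391 = 7.1652.

subsidy = $7.2 per unit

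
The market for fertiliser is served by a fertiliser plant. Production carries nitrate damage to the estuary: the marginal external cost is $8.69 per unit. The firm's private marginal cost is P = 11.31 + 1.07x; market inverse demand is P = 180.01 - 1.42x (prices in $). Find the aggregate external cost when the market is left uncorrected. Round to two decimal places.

$588.76

Market equilibrium (private): 11.31 + 1.07x = 180.01 - 1.42x → x_m = 67.7510.
Total external cost = MEC × x_m = 8.69 × 67.7510 = 588.7562.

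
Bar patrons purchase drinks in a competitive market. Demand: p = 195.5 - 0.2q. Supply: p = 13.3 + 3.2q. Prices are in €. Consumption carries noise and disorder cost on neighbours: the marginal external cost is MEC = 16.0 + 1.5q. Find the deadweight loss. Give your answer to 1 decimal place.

Market equilibrium (private): 13.3 + 3.2q = 195.5 - 0.2q → q_m = 53.5882.
Social marginal benefit = demand − MEC = 179.5 - 1.7q.
Set SMB = MC: 179.5 - 1.7q = 13.3 + 3.2q → q* = 33.9184.
The loss is the area between SMB and MC from q* to q_m; with linear curves that's a triangle of height MEC(q_m).
DWL = ½ × 19.6698 × 96.3824 = 947.9113.

DWL = €947.9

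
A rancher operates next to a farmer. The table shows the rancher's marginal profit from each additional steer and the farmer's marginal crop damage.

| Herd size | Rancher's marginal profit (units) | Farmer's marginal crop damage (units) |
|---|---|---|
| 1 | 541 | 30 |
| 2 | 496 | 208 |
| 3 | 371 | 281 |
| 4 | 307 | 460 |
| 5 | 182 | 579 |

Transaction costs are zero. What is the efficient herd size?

Bargaining reaches the level where marginal profit last exceeds marginal crop damage.
That holds through level 3 (371 ≥ 281) but not at 4 (307 < 460).

3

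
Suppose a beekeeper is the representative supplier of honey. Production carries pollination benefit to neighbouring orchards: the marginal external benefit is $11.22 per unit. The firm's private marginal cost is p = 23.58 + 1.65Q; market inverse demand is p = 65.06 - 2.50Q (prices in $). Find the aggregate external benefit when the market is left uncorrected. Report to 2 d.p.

Market equilibrium (private): 23.58 + 1.65Q = 65.06 - 2.50Q → Q_m = 9.9952.
Total external benefit = MEB × Q_m = 11.22 × 9.9952 = 112.1461.

$112.15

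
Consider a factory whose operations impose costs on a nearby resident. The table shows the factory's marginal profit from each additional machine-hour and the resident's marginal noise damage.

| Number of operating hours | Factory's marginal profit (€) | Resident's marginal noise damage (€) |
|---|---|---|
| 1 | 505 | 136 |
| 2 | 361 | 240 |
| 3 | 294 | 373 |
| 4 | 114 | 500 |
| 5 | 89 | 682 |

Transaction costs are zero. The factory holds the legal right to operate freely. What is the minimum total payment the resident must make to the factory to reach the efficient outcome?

Left alone the factory would choose level 5 (marginal profit stays positive).
Efficient level: k* = 2 (marginal profit ≥ marginal noise damage through 2).
The resident must at least cover the factory's forgone profit from cutting 5→2: 294 + 114 + 89 = 497.

€497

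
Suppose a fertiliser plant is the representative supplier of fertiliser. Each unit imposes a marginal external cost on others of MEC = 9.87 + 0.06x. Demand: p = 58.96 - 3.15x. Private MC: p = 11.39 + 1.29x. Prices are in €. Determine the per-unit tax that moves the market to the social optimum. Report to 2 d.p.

tax = €10.37 per unit

Social marginal cost = private MC + MEC = 21.26 + 1.35x.
Set SMC = demand: 21.26 + 1.35x = 58.96 - 3.15x → x* = 8.3778.
The Pigouvian tax equals MEC at x*: 9.87 + 0.06×8.3778 = 10.3727.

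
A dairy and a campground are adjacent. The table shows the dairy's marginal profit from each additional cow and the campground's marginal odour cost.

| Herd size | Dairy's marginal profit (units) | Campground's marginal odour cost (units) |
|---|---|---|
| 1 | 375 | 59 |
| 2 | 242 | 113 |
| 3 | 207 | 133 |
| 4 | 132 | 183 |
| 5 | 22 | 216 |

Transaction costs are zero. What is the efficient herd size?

3

Bargaining reaches the level where marginal profit last exceeds marginal odour cost.
That holds through level 3 (207 ≥ 133) but not at 4 (132 < 183).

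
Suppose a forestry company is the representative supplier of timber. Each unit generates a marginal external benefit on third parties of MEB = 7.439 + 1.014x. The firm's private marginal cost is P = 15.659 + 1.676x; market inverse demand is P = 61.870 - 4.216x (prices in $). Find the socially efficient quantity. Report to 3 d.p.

Social marginal cost = private MC − MEB = 8.220 + 0.662x.
Set SMC = demand: 8.220 + 0.662x = 61.870 - 4.216x → x* = 10.9984.

x* = 10.998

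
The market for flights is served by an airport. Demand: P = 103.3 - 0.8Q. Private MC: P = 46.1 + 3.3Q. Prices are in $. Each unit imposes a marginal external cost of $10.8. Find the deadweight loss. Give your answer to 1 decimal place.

Market equilibrium (private): 46.1 + 3.3Q = 103.3 - 0.8Q → Q_m = 13.9512.
Social marginal cost = private MC + MEC = 56.9 + 3.3Q.
Set SMC = demand: 56.9 + 3.3Q = 103.3 - 0.8Q → Q* = 11.3171.
Between Q* and Q_m the wedge SMC − demand runs linearly from 0 to MEC(Q_m), so the loss is a triangle.
DWL = ½ × 2.6341 × 10.8000 = 14.2241.

DWL = $14.2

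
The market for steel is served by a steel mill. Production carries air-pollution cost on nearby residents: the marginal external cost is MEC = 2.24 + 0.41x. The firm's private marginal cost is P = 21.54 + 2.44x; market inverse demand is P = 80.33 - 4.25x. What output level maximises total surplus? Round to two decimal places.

x* = 7.96

Social marginal cost = private MC + MEC = 23.78 + 2.85x.
Set SMC = demand: 23.78 + 2.85x = 80.33 - 4.25x → x* = 7.9648.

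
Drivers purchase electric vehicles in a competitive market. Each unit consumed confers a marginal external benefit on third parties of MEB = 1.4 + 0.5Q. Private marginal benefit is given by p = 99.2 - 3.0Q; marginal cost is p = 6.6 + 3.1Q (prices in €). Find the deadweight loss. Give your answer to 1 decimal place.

Market equilibrium (private): 6.6 + 3.1Q = 99.2 - 3.0Q → Q_m = 15.1803.
Social marginal benefit = demand + MEB = 100.6 - 2.5Q.
Set SMB = MC: 100.6 - 2.5Q = 6.6 + 3.1Q → Q* = 16.7857.
The welfare-loss triangle has base |Q_m − Q*| and height MEB(Q_m) (the vertical gap between SMB and MC is zero at Q* and MEB at Q_m).
DWL = ½ × 1.6054 × 8.9902 = 7.2164.

DWL = €7.2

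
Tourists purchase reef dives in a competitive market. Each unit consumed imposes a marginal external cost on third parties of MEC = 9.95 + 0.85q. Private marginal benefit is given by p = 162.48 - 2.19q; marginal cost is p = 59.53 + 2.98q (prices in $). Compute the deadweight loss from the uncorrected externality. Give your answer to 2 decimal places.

Market equilibrium (private): 59.53 + 2.98q = 162.48 - 2.19q → q_m = 19.9130.
Social marginal benefit = demand − MEC = 152.53 - 3.04q.
Set SMB = MC: 152.53 - 3.04q = 59.53 + 2.98q → q* = 15.4485.
The welfare-loss triangle has base |q_m − q*| and height MEC(q_m) (the vertical gap between SMB and MC is zero at q* and MEC at q_m).
DWL = ½ × 4.4645 × 26.8760 = 59.9940.

DWL = $59.99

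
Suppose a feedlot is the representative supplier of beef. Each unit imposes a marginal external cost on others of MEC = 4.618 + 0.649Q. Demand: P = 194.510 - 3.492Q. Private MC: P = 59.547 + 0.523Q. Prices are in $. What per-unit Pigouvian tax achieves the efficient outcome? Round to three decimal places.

tax = $22.756 per unit

Social marginal cost = private MC + MEC = 64.165 + 1.172Q.
Set SMC = demand: 64.165 + 1.172Q = 194.510 - 3.492Q → Q* = 27.9470.
The Pigouvian tax equals MEC at Q*: 4.618 + 0.649×27.9470 = 22.7556.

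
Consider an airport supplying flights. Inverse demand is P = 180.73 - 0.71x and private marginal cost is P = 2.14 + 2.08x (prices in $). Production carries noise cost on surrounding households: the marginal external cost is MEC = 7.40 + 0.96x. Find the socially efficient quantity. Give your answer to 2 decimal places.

Social marginal cost = private MC + MEC = 9.54 + 3.04x.
Set SMC = demand: 9.54 + 3.04x = 180.73 - 0.71x → x* = 45.6507.

x* = 45.65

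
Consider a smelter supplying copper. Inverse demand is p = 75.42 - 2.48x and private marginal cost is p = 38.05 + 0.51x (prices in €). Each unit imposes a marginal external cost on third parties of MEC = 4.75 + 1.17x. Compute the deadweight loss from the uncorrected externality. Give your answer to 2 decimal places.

Market equilibrium (private): 38.05 + 0.51x = 75.42 - 2.48x → x_m = 12.4983.
Social marginal cost = private MC + MEC = 42.80 + 1.68x.
Set SMC = demand: 42.80 + 1.68x = 75.42 - 2.48x → x* = 7.8413.
The welfare-loss triangle has base |x_m − x*| and height MEC(x_m) (the vertical gap between SMC and demand is zero at x* and MEC at x_m).
DWL = ½ × 4.6570 × 19.3730 = 45.1100.

DWL = €45.11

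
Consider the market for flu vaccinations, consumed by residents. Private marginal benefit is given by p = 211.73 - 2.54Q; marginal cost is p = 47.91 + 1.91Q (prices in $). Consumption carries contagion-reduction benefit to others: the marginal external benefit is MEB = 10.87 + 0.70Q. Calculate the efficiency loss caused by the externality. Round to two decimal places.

DWL = $178.99

Market equilibrium (private): 47.91 + 1.91Q = 211.73 - 2.54Q → Q_m = 36.8135.
Social marginal benefit = demand + MEB = 222.60 - 1.84Q.
Set SMB = MC: 222.60 - 1.84Q = 47.91 + 1.91Q → Q* = 46.5840.
The loss is the area between SMB and MC from Q* to Q_m; with linear curves that's a triangle of height MEB(Q_m).
DWL = ½ × 9.7705 × 36.6394 = 178.9926.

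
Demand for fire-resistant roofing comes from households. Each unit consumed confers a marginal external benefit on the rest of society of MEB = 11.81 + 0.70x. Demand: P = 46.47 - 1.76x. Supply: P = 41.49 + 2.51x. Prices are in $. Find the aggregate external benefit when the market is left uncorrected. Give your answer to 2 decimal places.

$14.25

Market equilibrium (private): 41.49 + 2.51x = 46.47 - 1.76x → x_m = 1.1663.
Total external benefit = ∫₀^{x_m} (11.81 + 0.70x) dx = 11.81×1.1663 + ½×0.70×1.1663² = 14.2501.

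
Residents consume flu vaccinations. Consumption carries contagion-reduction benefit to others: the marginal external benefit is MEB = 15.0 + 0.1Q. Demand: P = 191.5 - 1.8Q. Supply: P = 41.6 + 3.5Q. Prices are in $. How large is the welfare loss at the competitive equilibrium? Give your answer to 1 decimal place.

Market equilibrium (private): 41.6 + 3.5Q = 191.5 - 1.8Q → Q_m = 28.2830.
Social marginal benefit = demand + MEB = 206.5 - 1.7Q.
Set SMB = MC: 206.5 - 1.7Q = 41.6 + 3.5Q → Q* = 31.7115.
The welfare-loss triangle has base |Q_m − Q*| and height MEB(Q_m) (the vertical gap between SMB and MC is zero at Q* and MEB at Q_m).
DWL = ½ × 3.4285 × 17.8283 = 30.5622.

DWL = $30.6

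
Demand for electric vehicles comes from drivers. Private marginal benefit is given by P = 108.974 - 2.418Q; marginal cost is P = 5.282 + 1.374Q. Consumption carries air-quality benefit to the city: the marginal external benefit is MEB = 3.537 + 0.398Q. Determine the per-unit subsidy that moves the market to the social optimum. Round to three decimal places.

subsidy = 16.111 per unit

Social marginal benefit = demand + MEB = 112.511 - 2.020Q.
Set SMB = MC: 112.511 - 2.020Q = 5.282 + 1.374Q → Q* = 31.5937.
The Pigouvian subsidy equals MEB at Q*: 3.537 + 0.398×31.5937 = 16.1113.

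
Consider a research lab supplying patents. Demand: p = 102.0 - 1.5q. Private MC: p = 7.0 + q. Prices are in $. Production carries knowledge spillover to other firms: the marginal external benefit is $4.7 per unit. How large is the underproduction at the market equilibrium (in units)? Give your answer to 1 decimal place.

Market equilibrium (private): 7.0 + q = 102.0 - 1.5q → q_m = 38.0000.
Social marginal cost = private MC − MEB = 2.3 + q.
Set SMC = demand: 2.3 + q = 102.0 - 1.5q → q* = 39.8800.
Gap = |38.0000 − 39.8800| = 1.8800.

1.9 units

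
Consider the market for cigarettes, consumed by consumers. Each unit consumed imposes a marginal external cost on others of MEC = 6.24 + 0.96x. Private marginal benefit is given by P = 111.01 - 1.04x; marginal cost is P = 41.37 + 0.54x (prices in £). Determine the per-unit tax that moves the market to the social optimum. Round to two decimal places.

tax = £30.20 per unit

Social marginal benefit = demand − MEC = 104.77 - 2.00x.
Set SMB = MC: 104.77 - 2.00x = 41.37 + 0.54x → x* = 24.9606.
The Pigouvian tax equals MEC at x*: 6.24 + 0.96×24.9606 = 30.2022.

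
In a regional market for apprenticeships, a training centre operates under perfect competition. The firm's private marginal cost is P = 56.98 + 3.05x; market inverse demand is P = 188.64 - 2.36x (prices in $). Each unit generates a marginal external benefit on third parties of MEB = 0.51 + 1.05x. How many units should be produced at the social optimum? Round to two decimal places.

x* = 30.31

Social marginal cost = private MC − MEB = 56.47 + 2.00x.
Set SMC = demand: 56.47 + 2.00x = 188.64 - 2.36x → x* = 30.3142.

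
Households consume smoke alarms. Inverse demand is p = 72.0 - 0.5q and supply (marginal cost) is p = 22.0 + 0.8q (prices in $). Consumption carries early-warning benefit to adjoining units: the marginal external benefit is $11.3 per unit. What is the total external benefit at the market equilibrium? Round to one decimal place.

Market equilibrium (private): 22.0 + 0.8q = 72.0 - 0.5q → q_m = 38.4615.
Total external benefit = MEB × q_m = 11.3 × 38.4615 = 434.6150.

$434.6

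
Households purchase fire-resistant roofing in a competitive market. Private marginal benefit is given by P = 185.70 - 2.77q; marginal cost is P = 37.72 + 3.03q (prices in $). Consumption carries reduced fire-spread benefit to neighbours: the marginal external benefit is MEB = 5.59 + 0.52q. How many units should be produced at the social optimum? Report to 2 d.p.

q* = 29.09

Social marginal benefit = demand + MEB = 191.29 - 2.25q.
Set SMB = MC: 191.29 - 2.25q = 37.72 + 3.03q → q* = 29.0852.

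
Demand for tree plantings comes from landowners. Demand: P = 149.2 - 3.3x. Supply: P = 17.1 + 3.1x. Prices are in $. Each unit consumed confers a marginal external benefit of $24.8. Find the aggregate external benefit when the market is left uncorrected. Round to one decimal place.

Market equilibrium (private): 17.1 + 3.1x = 149.2 - 3.3x → x_m = 20.6406.
Total external benefit = MEB × x_m = 24.8 × 20.6406 = 511.8869.

$511.9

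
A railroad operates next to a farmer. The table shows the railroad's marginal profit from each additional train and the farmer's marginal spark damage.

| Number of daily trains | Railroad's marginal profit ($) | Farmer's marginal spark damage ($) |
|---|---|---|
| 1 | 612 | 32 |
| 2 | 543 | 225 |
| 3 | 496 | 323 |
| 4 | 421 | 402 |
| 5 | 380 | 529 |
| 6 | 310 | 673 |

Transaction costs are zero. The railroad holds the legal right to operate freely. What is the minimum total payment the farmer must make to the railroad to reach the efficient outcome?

Left alone the railroad would choose level 6 (marginal profit stays positive).
Efficient level: k* = 4 (marginal profit ≥ marginal spark damage through 4).
The farmer must at least cover the railroad's forgone profit from cutting 6→4: 380 + 310 = 690.

$690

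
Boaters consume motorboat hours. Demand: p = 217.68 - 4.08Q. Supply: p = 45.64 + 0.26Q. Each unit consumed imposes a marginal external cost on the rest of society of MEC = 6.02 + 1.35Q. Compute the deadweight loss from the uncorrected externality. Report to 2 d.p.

Market equilibrium (private): 45.64 + 0.26Q = 217.68 - 4.08Q → Q_m = 39.6406.
Social marginal benefit = demand − MEC = 211.66 - 5.43Q.
Set SMB = MC: 211.66 - 5.43Q = 45.64 + 0.26Q → Q* = 29.1775.
Between Q* and Q_m the wedge MC − SMB runs linearly from 0 to MEC(Q_m), so the loss is a triangle.
DWL = ½ × 10.4631 × 59.5347 = 311.4588.

DWL = 311.46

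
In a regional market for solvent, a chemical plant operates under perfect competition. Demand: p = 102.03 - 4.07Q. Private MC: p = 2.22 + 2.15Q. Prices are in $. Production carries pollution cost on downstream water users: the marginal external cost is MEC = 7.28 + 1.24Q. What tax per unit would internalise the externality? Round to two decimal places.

Social marginal cost = private MC + MEC = 9.50 + 3.39Q.
Set SMC = demand: 9.50 + 3.39Q = 102.03 - 4.07Q → Q* = 12.4035.
The Pigouvian tax equals MEC at Q*: 7.28 + 1.24×12.4035 = 22.6603.

tax = $22.66 per unit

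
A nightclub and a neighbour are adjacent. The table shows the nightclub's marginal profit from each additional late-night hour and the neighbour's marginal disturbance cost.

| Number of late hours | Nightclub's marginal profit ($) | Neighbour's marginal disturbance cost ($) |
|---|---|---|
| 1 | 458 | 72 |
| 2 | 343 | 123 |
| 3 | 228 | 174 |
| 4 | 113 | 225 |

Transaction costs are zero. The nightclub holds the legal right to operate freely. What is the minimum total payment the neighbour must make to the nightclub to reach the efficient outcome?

Left alone the nightclub would choose level 4 (marginal profit stays positive).
Efficient level: k* = 3 (marginal profit ≥ marginal disturbance cost through 3).
The neighbour must at least cover the nightclub's forgone profit from cutting 4→3: 113 = 113.

$113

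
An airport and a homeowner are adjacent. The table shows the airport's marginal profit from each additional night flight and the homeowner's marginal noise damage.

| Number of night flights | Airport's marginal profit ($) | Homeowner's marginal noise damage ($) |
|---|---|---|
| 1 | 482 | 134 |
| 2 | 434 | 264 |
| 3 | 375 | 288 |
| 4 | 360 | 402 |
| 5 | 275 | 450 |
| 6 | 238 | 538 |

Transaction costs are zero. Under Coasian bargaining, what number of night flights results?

Bargaining reaches the level where marginal profit last exceeds marginal noise damage.
That holds through level 3 (375 ≥ 288) but not at 4 (360 < 402).

3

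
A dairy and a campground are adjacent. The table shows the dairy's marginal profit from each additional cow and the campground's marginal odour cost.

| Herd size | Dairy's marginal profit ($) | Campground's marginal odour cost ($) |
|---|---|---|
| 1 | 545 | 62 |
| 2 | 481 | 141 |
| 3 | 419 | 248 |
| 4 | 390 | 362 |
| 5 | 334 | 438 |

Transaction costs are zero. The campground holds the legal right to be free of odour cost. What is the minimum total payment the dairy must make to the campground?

$813

Efficient level: marginal profit ≥ marginal odour cost through level 4, so k* = 4.
With the campground holding the right, the dairy must at least compensate total damage at k*: 62 + 141 + 248 + 362 = 813.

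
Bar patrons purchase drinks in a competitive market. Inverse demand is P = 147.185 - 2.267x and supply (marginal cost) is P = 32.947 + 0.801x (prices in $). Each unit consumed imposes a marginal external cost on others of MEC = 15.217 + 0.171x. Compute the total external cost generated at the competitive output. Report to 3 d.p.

$685.153

Market equilibrium (private): 32.947 + 0.801x = 147.185 - 2.267x → x_m = 37.2353.
Total external cost = ∫₀^{x_m} (15.217 + 0.171x) dx = 15.217×37.2353 + ½×0.171×37.2353² = 685.1525.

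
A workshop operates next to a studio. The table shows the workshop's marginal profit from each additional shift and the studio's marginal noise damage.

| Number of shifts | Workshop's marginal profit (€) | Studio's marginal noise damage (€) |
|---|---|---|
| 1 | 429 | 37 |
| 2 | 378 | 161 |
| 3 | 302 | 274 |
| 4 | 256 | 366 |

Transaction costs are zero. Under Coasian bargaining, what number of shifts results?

Bargaining reaches the level where marginal profit last exceeds marginal noise damage.
That holds through level 3 (302 ≥ 274) but not at 4 (256 < 366).

3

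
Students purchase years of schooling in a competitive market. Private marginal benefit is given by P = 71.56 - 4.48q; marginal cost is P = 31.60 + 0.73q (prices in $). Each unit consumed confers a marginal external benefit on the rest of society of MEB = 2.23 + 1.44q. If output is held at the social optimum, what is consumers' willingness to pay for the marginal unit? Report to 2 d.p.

Social marginal benefit = demand + MEB = 73.79 - 3.04q.
Set SMB = MC: 73.79 - 3.04q = 31.60 + 0.73q → q* = 11.1910.
Consumer price on the demand curve at q*: 71.56 − 4.48×11.1910 = 21.4243.

P = $21.42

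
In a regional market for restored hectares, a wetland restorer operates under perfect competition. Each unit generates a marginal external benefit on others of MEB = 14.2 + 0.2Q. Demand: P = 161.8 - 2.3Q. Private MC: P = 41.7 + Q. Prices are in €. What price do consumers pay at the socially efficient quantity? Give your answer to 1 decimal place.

Social marginal cost = private MC − MEB = 27.5 + 0.8Q.
Set SMC = demand: 27.5 + 0.8Q = 161.8 - 2.3Q → Q* = 43.3226.
Consumer price on the demand curve at Q*: 161.8 − 2.3×43.3226 = 62.1580.

P = €62.2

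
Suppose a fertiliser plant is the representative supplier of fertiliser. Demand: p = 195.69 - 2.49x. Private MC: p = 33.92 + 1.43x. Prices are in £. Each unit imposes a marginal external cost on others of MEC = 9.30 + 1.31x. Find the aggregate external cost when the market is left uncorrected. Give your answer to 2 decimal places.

£1499.28

Market equilibrium (private): 33.92 + 1.43x = 195.69 - 2.49x → x_m = 41.2679.
Total external cost = ∫₀^{x_m} (9.30 + 1.31x) dx = 9.30×41.2679 + ½×1.31×41.2679² = 1499.2824.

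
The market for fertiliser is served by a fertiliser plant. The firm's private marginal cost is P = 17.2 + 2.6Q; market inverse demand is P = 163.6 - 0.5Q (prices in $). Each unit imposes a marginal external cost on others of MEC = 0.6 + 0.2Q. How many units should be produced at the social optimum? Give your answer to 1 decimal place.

Social marginal cost = private MC + MEC = 17.8 + 2.8Q.
Set SMC = demand: 17.8 + 2.8Q = 163.6 - 0.5Q → Q* = 44.1818.

Q* = 44.2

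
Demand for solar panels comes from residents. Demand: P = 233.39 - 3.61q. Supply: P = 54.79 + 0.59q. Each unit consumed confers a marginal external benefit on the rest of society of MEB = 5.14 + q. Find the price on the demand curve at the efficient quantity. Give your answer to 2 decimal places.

Social marginal benefit = demand + MEB = 238.53 - 2.61q.
Set SMB = MC: 238.53 - 2.61q = 54.79 + 0.59q → q* = 57.4188.
Consumer price on the demand curve at q*: 233.39 − 3.61×57.4188 = 26.1081.

P = 26.11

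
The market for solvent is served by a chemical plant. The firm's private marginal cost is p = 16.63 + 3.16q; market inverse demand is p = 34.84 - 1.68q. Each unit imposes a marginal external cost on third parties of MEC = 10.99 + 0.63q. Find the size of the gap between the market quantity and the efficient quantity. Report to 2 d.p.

2.44 units

Market equilibrium (private): 16.63 + 3.16q = 34.84 - 1.68q → q_m = 3.7624.
Social marginal cost = private MC + MEC = 27.62 + 3.79q.
Set SMC = demand: 27.62 + 3.79q = 34.84 - 1.68q → q* = 1.3199.
Gap = |3.7624 − 1.3199| = 2.4425.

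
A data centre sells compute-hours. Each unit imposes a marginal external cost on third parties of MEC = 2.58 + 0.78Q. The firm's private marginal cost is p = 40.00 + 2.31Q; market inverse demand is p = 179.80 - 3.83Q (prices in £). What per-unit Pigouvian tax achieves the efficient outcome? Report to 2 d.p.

Social marginal cost = private MC + MEC = 42.58 + 3.09Q.
Set SMC = demand: 42.58 + 3.09Q = 179.80 - 3.83Q → Q* = 19.8295.
The Pigouvian tax equals MEC at Q*: 2.58 + 0.78×19.8295 = 18.0470.

tax = £18.05 per unit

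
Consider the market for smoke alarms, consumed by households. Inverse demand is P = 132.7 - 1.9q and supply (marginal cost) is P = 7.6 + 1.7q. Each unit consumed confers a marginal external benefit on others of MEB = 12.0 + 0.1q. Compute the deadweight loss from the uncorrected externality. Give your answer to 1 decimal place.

DWL = 34.2

Market equilibrium (private): 7.6 + 1.7q = 132.7 - 1.9q → q_m = 34.7500.
Social marginal benefit = demand + MEB = 144.7 - 1.8q.
Set SMB = MC: 144.7 - 1.8q = 7.6 + 1.7q → q* = 39.1714.
Between q* and q_m the wedge SMB − MC runs linearly from 0 to MEB(q_m), so the loss is a triangle.
DWL = ½ × 4.4214 × 15.4750 = 34.2106.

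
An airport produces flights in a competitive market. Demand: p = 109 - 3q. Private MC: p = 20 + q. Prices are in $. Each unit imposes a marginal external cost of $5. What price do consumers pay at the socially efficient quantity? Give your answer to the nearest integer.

P = $46

Social marginal cost = private MC + MEC = 25 + q.
Set SMC = demand: 25 + q = 109 - 3q → q* = 21.0000.
Consumer price on the demand curve at q*: 109 − 3×21.0000 = 46.0000.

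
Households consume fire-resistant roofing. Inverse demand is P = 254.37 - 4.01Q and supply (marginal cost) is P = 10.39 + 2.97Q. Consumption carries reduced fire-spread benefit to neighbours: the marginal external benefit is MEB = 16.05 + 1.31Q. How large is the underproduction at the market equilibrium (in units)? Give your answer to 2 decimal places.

Market equilibrium (private): 10.39 + 2.97Q = 254.37 - 4.01Q → Q_m = 34.9542.
Social marginal benefit = demand + MEB = 270.42 - 2.70Q.
Set SMB = MC: 270.42 - 2.70Q = 10.39 + 2.97Q → Q* = 45.8607.
Gap = |34.9542 − 45.8607| = 10.9065.

10.91 units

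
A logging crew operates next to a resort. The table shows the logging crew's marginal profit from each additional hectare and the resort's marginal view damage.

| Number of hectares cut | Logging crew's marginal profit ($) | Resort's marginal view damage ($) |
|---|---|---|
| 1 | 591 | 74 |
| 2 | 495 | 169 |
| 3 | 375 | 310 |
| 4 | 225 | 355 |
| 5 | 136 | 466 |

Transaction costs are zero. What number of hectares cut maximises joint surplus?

Bargaining reaches the level where marginal profit last exceeds marginal view damage.
That holds through level 3 (375 ≥ 310) but not at 4 (225 < 355).

3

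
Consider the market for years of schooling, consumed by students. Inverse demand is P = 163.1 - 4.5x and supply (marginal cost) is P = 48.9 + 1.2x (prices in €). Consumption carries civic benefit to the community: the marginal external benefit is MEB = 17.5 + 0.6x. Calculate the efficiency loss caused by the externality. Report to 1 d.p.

DWL = €85.4

Market equilibrium (private): 48.9 + 1.2x = 163.1 - 4.5x → x_m = 20.0351.
Social marginal benefit = demand + MEB = 180.6 - 3.9x.
Set SMB = MC: 180.6 - 3.9x = 48.9 + 1.2x → x* = 25.8235.
Between x* and x_m the wedge SMB − MC runs linearly from 0 to MEB(x_m), so the loss is a triangle.
DWL = ½ × 5.7884 × 29.5211 = 85.4400.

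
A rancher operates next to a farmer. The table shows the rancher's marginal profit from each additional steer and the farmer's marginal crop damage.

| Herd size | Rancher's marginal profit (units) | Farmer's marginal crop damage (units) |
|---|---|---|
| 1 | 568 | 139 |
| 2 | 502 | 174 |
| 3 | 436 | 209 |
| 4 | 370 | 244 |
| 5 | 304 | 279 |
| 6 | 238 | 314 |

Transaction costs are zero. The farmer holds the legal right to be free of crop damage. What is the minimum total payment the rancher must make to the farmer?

Efficient level: marginal profit ≥ marginal crop damage through level 5, so k* = 5.
With the farmer holding the right, the rancher must at least compensate total damage at k*: 139 + 174 + 209 + 244 + 279 = 1045.

1045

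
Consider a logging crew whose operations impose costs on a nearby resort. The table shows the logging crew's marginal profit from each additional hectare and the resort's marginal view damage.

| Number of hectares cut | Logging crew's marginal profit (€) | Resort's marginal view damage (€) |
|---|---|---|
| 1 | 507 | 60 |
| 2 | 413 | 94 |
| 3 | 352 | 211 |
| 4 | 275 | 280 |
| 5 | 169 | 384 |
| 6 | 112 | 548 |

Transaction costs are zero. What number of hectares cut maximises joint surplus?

3

Bargaining reaches the level where marginal profit last exceeds marginal view damage.
That holds through level 3 (352 ≥ 211) but not at 4 (275 < 280).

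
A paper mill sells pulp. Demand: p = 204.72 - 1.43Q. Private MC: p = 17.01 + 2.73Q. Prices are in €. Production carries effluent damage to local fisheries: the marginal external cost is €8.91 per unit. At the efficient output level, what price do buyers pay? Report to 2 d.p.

Social marginal cost = private MC + MEC = 25.92 + 2.73Q.
Set SMC = demand: 25.92 + 2.73Q = 204.72 - 1.43Q → Q* = 42.9808.
Consumer price on the demand curve at Q*: 204.72 − 1.43×42.9808 = 143.2575.

P = €143.26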